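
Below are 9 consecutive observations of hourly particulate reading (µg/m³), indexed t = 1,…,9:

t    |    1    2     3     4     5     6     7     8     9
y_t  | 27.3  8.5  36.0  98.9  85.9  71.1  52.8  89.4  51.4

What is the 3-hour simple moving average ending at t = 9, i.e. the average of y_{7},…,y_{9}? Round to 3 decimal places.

64.533

Sum of periods 7–9: 52.8 + 89.4 + 51.4 = 193.6
Divide by 3: 193.6 / 3 = 64.533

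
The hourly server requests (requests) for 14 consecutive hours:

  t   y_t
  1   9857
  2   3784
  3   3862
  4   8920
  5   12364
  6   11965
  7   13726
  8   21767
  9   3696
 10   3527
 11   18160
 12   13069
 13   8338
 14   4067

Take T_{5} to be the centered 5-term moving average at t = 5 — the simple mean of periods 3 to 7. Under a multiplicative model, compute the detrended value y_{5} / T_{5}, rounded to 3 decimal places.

1.216

Trend T_5 = (3862 + 8920 + 12364 + 11965 + 13726) / 5 = 50837/5 = 10167.40000
Ratio to trend: 12364 / 10167.40000 = 1.216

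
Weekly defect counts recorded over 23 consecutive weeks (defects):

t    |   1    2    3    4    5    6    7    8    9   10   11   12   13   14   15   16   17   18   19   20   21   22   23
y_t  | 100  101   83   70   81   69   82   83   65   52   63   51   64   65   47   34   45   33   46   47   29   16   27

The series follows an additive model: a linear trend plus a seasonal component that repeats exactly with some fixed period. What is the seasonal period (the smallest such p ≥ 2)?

First differences y_{t+1} − y_t: 1, -18, -13, 11, -12, 13, 1, -18, -13, 11, -12, 13, 1, -18, …
The difference pattern repeats every 6 terms and not for any smaller step, so p = 6.

6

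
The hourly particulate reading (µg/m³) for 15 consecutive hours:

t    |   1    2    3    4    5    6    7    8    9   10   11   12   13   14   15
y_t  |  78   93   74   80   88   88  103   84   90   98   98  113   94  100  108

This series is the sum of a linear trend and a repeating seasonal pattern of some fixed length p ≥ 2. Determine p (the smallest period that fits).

First differences y_{t+1} − y_t: 15, -19, 6, 8, 0, 15, -19, 6, 8, 0, 15, -19, …
The difference pattern repeats every 5 terms and not for any smaller step, so p = 5.

5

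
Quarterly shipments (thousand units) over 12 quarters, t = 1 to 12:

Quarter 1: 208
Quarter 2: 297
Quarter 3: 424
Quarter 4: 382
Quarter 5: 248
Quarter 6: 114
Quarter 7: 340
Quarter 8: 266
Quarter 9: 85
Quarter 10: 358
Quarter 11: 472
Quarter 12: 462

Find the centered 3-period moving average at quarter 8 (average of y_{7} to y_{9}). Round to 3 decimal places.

230.333

Sum of periods 7–9: 340 + 266 + 85 = 691
Divide by 3: 691 / 3 = 230.333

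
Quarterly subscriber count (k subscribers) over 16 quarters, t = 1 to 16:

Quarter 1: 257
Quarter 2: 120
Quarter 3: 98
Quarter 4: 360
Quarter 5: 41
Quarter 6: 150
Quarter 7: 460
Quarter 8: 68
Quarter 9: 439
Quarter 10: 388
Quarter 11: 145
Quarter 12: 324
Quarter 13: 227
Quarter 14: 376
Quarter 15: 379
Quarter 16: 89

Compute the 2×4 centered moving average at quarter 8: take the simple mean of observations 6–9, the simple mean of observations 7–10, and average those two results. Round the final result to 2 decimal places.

309.00

Sum over 6–9: 150 + 460 + 68 + 439 = 1117
Sum over 7–10: 460 + 68 + 439 + 388 = 1355
CMA at t=8 = (1117 + 1355) / (2·4) = 2472 / 8 = 309.00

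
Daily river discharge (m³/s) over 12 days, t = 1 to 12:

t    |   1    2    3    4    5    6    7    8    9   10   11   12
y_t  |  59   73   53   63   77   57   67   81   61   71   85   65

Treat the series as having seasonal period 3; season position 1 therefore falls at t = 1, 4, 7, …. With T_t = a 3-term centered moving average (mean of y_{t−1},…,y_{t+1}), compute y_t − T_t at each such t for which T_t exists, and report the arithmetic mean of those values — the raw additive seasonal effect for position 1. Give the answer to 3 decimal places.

Season position 1 occurs at t = 4, 7, 10 (where T_t is defined).
t=4: T_4 = 64.33333; y_4 − T_4 = 63 − 64.33333 = -1.33333
t=7: T_7 = 68.33333; y_7 − T_7 = 67 − 68.33333 = -1.33333
t=10: T_10 = 72.33333; y_10 − T_10 = 71 − 72.33333 = -1.33333
Mean deviation: (-1.33333 + -1.33333 + -1.33333) / 3 = -1.333

-1.333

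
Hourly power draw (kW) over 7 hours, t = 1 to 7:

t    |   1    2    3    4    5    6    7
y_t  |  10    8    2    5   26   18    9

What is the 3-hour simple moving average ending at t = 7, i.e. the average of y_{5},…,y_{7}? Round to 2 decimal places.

Sum of periods 5–7: 26 + 18 + 9 = 53
Divide by 3: 53 / 3 = 17.67

17.67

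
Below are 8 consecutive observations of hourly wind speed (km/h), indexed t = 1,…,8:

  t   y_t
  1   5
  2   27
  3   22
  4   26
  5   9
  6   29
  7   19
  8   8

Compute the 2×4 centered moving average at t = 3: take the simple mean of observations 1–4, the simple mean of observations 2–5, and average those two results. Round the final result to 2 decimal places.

20.50

Sum over 1–4: 5 + 27 + 22 + 26 = 80
Sum over 2–5: 27 + 22 + 26 + 9 = 84
CMA at t=3 = (80 + 84) / (2·4) = 164 / 8 = 20.50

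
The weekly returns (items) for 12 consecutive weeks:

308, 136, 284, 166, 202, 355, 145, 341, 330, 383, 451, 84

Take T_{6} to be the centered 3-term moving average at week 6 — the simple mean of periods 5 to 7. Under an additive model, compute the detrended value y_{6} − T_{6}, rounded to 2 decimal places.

Trend T_6 = (202 + 355 + 145) / 3 = 702/3 = 234.0000
Detrended value: 355 − 234.0000 = 121.00

121.00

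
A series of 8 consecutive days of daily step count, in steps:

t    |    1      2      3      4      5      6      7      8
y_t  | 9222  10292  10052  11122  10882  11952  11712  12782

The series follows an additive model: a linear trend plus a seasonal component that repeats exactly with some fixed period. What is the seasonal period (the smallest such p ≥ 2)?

First differences y_{t+1} − y_t: 1070, -240, 1070, -240, 1070, -240, …
The difference pattern repeats every 2 terms and not for any smaller step, so p = 2.

2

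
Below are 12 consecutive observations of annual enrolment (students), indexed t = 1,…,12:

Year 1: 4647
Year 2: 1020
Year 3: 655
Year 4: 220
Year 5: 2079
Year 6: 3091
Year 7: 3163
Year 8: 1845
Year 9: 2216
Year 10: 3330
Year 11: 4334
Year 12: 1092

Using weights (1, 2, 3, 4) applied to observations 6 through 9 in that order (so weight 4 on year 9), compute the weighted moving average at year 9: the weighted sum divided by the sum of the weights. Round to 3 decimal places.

2381.600

Weighted sum: 1·3091 + 2·3163 + 3·1845 + 4·2216 = 3091 + 6326 + 5535 + 8864 = 23816
Weight total: 1 + 2 + 3 + 4 = 10
WMA = 23816 / 10 = 2381.600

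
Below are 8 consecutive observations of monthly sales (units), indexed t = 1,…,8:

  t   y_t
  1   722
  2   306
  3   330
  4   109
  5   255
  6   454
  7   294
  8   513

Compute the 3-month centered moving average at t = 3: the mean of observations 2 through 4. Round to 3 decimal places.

Sum of periods 2–4: 306 + 330 + 109 = 745
Divide by 3: 745 / 3 = 248.333

248.333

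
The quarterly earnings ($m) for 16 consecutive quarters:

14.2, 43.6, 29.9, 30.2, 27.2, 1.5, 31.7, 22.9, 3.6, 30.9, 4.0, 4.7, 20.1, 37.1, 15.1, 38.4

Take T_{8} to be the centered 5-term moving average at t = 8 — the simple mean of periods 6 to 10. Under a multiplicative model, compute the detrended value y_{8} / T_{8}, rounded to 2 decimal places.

Trend T_8 = (1.5 + 31.7 + 22.9 + 3.6 + 30.9) / 5 = 90.6/5 = 18.1200
Ratio to trend: 22.9 / 18.1200 = 1.26

1.26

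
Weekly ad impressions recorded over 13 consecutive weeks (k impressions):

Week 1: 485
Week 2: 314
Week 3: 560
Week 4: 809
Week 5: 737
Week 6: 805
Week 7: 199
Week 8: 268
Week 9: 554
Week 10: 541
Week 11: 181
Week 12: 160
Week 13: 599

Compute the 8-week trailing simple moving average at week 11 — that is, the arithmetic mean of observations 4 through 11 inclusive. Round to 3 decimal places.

Sum of periods 4–11: 809 + 737 + 805 + 199 + 268 + 554 + 541 + 181 = 4094
Divide by 8: 4094 / 8 = 511.750

511.750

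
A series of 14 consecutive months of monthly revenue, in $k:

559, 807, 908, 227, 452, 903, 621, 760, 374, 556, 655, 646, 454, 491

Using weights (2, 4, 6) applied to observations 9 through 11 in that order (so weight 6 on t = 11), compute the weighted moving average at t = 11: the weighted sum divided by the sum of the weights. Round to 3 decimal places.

575.167

Weighted sum: 2·374 + 4·556 + 6·655 = 748 + 2224 + 3930 = 6902
Weight total: 2 + 4 + 6 = 12
WMA = 6902 / 12 = 575.167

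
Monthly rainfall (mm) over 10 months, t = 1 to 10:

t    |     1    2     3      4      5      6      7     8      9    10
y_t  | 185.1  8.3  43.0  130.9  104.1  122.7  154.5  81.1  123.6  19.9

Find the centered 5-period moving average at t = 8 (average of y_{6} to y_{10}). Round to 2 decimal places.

100.36

Sum of periods 6–10: 122.7 + 154.5 + 81.1 + 123.6 + 19.9 = 501.8
Divide by 5: 501.8 / 5 = 100.36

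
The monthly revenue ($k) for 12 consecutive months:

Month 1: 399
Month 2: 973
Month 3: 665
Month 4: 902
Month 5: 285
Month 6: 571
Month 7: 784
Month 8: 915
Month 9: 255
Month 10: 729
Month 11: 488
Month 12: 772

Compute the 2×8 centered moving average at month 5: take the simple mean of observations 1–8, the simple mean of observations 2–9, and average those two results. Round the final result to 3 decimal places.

Sum over 1–8: 399 + 973 + 665 + 902 + 285 + 571 + 784 + 915 = 5494
Sum over 2–9: 973 + 665 + 902 + 285 + 571 + 784 + 915 + 255 = 5350
CMA at t=5 = (5494 + 5350) / (2·8) = 10844 / 16 = 677.750

677.750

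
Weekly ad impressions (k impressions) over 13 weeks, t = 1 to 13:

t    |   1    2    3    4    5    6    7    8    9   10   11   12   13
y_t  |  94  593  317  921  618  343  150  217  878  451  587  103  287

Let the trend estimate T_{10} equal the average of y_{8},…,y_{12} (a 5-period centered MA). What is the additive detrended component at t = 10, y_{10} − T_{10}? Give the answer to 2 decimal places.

3.80

Trend T_10 = (217 + 878 + 451 + 587 + 103) / 5 = 2236/5 = 447.2000
Detrended value: 451 − 447.2000 = 3.80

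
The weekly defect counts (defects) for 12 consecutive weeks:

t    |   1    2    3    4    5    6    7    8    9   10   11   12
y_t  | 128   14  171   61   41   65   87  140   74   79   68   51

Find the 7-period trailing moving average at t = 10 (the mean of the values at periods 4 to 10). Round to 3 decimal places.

Sum of periods 4–10: 61 + 41 + 65 + 87 + 140 + 74 + 79 = 547
Divide by 7: 547 / 7 = 78.143

78.143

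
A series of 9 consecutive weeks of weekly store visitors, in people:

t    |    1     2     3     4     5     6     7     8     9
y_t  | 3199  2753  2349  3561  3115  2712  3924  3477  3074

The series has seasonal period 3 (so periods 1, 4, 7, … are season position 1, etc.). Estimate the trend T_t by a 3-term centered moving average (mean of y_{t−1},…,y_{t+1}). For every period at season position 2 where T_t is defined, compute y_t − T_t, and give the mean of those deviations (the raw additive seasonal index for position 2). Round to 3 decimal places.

Season position 2 occurs at t = 2, 5, 8 (where T_t is defined).
t=2: T_2 = 2767.00000; y_2 − T_2 = 2753 − 2767.00000 = -14.00000
t=5: T_5 = 3129.33333; y_5 − T_5 = 3115 − 3129.33333 = -14.33333
t=8: T_8 = 3491.66667; y_8 − T_8 = 3477 − 3491.66667 = -14.66667
Mean deviation: (-14.00000 + -14.33333 + -14.66667) / 3 = -14.333

-14.333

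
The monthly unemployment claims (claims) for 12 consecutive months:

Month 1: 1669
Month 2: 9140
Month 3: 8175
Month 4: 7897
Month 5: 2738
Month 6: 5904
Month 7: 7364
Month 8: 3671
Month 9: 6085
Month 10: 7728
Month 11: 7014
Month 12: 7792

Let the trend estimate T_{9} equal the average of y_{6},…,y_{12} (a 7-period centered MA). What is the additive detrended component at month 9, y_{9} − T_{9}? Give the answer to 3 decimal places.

Trend T_9 = (5904 + 7364 + 3671 + 6085 + 7728 + 7014 + 7792) / 7 = 45558/7 = 6508.28571
Detrended value: 6085 − 6508.28571 = -423.286

-423.286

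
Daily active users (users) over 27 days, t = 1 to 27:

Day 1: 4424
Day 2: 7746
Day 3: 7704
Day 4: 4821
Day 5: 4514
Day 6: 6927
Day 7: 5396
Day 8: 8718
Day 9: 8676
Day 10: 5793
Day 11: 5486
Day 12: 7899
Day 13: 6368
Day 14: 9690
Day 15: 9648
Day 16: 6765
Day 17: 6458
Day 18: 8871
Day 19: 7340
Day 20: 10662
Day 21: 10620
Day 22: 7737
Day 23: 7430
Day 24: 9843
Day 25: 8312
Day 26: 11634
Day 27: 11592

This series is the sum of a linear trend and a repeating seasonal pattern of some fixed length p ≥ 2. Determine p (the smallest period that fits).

First differences y_{t+1} − y_t: 3322, -42, -2883, -307, 2413, -1531, 3322, -42, -2883, -307, 2413, -1531, 3322, -42, …
The difference pattern repeats every 6 terms and not for any smaller step, so p = 6.

6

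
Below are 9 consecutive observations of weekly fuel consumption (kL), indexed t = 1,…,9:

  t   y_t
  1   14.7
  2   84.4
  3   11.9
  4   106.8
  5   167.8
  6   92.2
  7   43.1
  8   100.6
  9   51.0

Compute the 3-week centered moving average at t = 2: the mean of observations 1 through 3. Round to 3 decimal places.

37.000

Sum of periods 1–3: 14.7 + 84.4 + 11.9 = 111.0
Divide by 3: 111.0 / 3 = 37.000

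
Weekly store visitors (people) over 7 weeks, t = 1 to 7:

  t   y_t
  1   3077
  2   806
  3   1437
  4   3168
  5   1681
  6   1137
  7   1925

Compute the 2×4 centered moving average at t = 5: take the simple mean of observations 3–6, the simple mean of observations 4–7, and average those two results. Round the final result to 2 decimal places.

Sum over 3–6: 1437 + 3168 + 1681 + 1137 = 7423
Sum over 4–7: 3168 + 1681 + 1137 + 1925 = 7911
CMA at t=5 = (7423 + 7911) / (2·4) = 15334 / 8 = 1916.75

1916.75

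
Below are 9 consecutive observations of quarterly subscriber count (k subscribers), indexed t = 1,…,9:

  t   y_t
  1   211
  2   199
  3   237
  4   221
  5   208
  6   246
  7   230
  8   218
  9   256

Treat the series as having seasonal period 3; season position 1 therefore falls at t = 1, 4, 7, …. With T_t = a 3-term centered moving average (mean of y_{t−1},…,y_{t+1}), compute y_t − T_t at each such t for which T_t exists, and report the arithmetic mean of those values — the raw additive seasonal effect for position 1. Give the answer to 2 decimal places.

-1.17

Season position 1 occurs at t = 4, 7 (where T_t is defined).
t=4: T_4 = 222.0000; y_4 − T_4 = 221 − 222.0000 = -1.0000
t=7: T_7 = 231.3333; y_7 − T_7 = 230 − 231.3333 = -1.3333
Mean deviation: (-1.0000 + -1.3333) / 2 = -1.17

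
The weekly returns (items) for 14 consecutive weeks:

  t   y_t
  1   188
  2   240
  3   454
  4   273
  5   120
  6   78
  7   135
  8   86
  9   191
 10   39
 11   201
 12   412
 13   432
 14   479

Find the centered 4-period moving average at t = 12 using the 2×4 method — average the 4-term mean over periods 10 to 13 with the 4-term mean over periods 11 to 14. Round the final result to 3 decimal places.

326.000

Sum over 10–13: 39 + 201 + 412 + 432 = 1084
Sum over 11–14: 201 + 412 + 432 + 479 = 1524
CMA at t=12 = (1084 + 1524) / (2·4) = 2608 / 8 = 326.000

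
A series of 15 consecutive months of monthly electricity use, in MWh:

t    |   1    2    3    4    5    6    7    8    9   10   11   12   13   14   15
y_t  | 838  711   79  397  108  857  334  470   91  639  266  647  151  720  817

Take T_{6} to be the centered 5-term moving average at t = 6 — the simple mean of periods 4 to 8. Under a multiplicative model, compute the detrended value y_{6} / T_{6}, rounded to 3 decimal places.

1.978

Trend T_6 = (397 + 108 + 857 + 334 + 470) / 5 = 2166/5 = 433.20000
Ratio to trend: 857 / 433.20000 = 1.978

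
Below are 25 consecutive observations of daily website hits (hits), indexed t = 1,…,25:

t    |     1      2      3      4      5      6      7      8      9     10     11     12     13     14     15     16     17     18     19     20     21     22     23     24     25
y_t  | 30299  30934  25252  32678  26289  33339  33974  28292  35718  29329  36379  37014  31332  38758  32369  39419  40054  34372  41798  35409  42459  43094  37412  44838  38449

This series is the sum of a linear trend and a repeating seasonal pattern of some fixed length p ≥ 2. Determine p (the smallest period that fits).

5

First differences y_{t+1} − y_t: 635, -5682, 7426, -6389, 7050, 635, -5682, 7426, -6389, 7050, 635, -5682, …
The difference pattern repeats every 5 terms and not for any smaller step, so p = 5.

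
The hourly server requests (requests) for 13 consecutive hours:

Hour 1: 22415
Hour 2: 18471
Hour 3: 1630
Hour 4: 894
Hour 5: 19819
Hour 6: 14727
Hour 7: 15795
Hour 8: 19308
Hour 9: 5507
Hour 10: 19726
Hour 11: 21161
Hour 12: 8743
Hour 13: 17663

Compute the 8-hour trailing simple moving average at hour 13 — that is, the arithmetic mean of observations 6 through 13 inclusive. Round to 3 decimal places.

Sum of periods 6–13: 14727 + 15795 + 19308 + 5507 + 19726 + 21161 + 8743 + 17663 = 122630
Divide by 8: 122630 / 8 = 15328.750

15328.750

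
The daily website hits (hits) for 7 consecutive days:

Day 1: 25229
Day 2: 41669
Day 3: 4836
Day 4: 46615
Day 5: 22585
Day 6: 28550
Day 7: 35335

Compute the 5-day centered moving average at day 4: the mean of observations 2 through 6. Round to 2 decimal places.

Sum of periods 2–6: 41669 + 4836 + 46615 + 22585 + 28550 = 144255
Divide by 5: 144255 / 5 = 28851.00

28851.00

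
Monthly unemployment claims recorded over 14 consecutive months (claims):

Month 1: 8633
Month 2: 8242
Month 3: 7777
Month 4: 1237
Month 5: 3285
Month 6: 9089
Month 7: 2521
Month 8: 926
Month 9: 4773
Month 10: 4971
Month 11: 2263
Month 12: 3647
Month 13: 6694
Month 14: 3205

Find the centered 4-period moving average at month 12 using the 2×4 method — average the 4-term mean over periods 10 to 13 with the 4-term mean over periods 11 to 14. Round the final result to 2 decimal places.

Sum over 10–13: 4971 + 2263 + 3647 + 6694 = 17575
Sum over 11–14: 2263 + 3647 + 6694 + 3205 = 15809
CMA at t=12 = (17575 + 15809) / (2·4) = 33384 / 8 = 4173.00

4173.00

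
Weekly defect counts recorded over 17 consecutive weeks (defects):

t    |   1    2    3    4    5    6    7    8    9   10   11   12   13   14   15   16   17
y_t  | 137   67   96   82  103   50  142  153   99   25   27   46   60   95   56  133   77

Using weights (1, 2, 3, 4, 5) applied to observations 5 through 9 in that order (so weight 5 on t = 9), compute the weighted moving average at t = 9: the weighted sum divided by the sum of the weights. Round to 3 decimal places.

115.733

Weighted sum: 1·103 + 2·50 + 3·142 + 4·153 + 5·99 = 103 + 100 + 426 + 612 + 495 = 1736
Weight total: 1 + 2 + 3 + 4 + 5 = 15
WMA = 1736 / 15 = 115.733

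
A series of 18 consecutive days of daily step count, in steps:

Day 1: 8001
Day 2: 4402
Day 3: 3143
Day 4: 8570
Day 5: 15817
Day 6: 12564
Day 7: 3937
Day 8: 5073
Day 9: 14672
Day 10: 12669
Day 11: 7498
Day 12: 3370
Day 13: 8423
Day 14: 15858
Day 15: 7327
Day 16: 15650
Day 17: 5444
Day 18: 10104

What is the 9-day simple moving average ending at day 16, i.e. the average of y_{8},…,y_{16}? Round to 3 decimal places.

Sum of periods 8–16: 5073 + 14672 + 12669 + 7498 + 3370 + 8423 + 15858 + 7327 + 15650 = 90540
Divide by 9: 90540 / 9 = 10060.000

10060.000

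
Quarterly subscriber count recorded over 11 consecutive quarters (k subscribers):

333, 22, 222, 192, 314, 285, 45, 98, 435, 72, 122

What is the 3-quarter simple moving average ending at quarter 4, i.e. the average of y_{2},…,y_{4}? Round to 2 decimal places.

145.33

Sum of periods 2–4: 22 + 222 + 192 = 436
Divide by 3: 436 / 3 = 145.33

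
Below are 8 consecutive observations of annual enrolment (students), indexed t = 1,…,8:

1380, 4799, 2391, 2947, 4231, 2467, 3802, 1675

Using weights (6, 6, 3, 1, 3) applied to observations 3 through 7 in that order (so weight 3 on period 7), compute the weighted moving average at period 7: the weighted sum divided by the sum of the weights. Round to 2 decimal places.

3083.89

Weighted sum: 6·2391 + 6·2947 + 3·4231 + 1·2467 + 3·3802 = 14346 + 17682 + 12693 + 2467 + 11406 = 58594
Weight total: 6 + 6 + 3 + 1 + 3 = 19
WMA = 58594 / 19 = 3083.89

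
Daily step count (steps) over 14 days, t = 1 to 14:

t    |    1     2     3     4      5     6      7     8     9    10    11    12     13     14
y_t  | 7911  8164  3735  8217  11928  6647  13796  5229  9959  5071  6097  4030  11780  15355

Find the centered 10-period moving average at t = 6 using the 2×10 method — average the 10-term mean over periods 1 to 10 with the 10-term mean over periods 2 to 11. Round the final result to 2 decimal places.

7975.00

Sum over 1–10: 7911 + 8164 + 3735 + 8217 + 11928 + 6647 + 13796 + 5229 + 9959 + 5071 = 80657
Sum over 2–11: 8164 + 3735 + 8217 + 11928 + 6647 + 13796 + 5229 + 9959 + 5071 + 6097 = 78843
CMA at t=6 = (80657 + 78843) / (2·10) = 159500 / 20 = 7975.00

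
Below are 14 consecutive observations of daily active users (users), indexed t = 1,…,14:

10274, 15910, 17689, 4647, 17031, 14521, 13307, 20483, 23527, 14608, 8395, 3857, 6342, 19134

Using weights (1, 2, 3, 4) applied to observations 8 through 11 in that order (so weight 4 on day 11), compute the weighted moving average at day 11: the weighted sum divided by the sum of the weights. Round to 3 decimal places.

Weighted sum: 1·20483 + 2·23527 + 3·14608 + 4·8395 = 20483 + 47054 + 43824 + 33580 = 144941
Weight total: 1 + 2 + 3 + 4 = 10
WMA = 144941 / 10 = 14494.100

14494.100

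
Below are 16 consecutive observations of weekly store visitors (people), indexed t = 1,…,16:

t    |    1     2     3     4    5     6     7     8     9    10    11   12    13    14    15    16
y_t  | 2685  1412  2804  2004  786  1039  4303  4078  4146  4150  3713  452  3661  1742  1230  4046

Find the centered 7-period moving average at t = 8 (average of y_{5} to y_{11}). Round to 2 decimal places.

Sum of periods 5–11: 786 + 1039 + 4303 + 4078 + 4146 + 4150 + 3713 = 22215
Divide by 7: 22215 / 7 = 3173.57

3173.57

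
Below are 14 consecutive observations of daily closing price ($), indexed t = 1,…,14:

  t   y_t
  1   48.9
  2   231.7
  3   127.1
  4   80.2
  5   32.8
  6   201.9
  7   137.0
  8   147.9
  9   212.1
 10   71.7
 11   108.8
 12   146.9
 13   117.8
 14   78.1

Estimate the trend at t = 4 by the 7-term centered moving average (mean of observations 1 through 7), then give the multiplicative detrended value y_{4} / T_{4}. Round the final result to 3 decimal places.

0.653

Trend T_4 = (48.9 + 231.7 + 127.1 + 80.2 + 32.8 + 201.9 + 137.0) / 7 = 859.6/7 = 122.80000
Ratio to trend: 80.2 / 122.80000 = 0.653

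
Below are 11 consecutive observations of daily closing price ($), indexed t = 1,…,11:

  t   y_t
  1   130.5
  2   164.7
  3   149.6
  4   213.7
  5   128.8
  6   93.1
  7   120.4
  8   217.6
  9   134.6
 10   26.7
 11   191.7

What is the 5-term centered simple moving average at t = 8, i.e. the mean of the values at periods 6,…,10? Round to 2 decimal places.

Sum of periods 6–10: 93.1 + 120.4 + 217.6 + 134.6 + 26.7 = 592.4
Divide by 5: 592.4 / 5 = 118.48

118.48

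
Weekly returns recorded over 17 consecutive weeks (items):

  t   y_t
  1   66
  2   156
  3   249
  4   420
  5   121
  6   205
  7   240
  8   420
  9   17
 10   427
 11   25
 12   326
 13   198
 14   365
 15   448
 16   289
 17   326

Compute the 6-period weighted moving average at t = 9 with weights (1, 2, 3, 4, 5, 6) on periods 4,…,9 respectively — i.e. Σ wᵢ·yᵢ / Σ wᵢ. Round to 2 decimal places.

211.38

Weighted sum: 1·420 + 2·121 + 3·205 + 4·240 + 5·420 + 6·17 = 420 + 242 + 615 + 960 + 2100 + 102 = 4439
Weight total: 1 + 2 + 3 + 4 + 5 + 6 = 21
WMA = 4439 / 21 = 211.38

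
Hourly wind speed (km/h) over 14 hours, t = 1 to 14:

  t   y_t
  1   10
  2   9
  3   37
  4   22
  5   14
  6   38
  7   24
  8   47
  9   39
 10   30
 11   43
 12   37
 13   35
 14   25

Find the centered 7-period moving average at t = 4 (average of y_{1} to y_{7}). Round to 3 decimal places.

22.000

Sum of periods 1–7: 10 + 9 + 37 + 22 + 14 + 38 + 24 = 154
Divide by 7: 154 / 7 = 22.000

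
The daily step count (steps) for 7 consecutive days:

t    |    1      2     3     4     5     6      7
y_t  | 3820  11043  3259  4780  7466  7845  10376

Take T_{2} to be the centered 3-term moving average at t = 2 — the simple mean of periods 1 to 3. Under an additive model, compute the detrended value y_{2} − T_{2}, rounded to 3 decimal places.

Trend T_2 = (3820 + 11043 + 3259) / 3 = 18122/3 = 6040.66667
Detrended value: 11043 − 6040.66667 = 5002.333

5002.333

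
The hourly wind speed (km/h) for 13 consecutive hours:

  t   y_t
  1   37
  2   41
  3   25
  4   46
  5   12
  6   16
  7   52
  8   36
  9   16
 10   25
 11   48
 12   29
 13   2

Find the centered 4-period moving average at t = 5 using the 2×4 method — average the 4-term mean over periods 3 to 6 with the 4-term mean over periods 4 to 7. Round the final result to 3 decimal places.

28.125

Sum over 3–6: 25 + 46 + 12 + 16 = 99
Sum over 4–7: 46 + 12 + 16 + 52 = 126
CMA at t=5 = (99 + 126) / (2·4) = 225 / 8 = 28.125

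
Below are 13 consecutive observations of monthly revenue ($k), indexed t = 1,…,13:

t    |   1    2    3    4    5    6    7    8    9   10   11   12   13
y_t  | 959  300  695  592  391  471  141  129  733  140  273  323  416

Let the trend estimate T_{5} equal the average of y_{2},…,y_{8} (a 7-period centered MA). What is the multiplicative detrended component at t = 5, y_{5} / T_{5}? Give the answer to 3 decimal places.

1.007

Trend T_5 = (300 + 695 + 592 + 391 + 471 + 141 + 129) / 7 = 2719/7 = 388.42857
Ratio to trend: 391 / 388.42857 = 1.007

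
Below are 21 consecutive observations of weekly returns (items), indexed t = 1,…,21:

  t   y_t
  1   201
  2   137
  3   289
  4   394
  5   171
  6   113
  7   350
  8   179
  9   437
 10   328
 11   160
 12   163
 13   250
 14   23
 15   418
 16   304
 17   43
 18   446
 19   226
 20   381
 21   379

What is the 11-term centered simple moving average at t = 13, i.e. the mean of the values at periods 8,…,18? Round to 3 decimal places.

Sum of periods 8–18: 179 + 437 + 328 + 160 + 163 + 250 + 23 + 418 + 304 + 43 + 446 = 2751
Divide by 11: 2751 / 11 = 250.091

250.091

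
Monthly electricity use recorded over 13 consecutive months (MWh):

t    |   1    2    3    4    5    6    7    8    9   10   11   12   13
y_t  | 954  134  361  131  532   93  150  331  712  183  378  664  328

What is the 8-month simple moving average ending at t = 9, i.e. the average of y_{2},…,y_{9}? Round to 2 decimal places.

305.50

Sum of periods 2–9: 134 + 361 + 131 + 532 + 93 + 150 + 331 + 712 = 2444
Divide by 8: 2444 / 8 = 305.50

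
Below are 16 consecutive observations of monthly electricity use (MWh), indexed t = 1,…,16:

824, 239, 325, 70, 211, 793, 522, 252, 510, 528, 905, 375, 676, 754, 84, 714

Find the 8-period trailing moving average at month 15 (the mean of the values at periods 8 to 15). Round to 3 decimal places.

510.500

Sum of periods 8–15: 252 + 510 + 528 + 905 + 375 + 676 + 754 + 84 = 4084
Divide by 8: 4084 / 8 = 510.500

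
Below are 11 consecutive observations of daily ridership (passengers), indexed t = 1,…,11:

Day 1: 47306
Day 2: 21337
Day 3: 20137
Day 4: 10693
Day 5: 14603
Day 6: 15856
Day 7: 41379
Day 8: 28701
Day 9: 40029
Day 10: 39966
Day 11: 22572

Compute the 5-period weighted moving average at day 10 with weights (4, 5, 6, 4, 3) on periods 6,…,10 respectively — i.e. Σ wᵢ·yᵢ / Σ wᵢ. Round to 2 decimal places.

Weighted sum: 4·15856 + 5·41379 + 6·28701 + 4·40029 + 3·39966 = 63424 + 206895 + 172206 + 160116 + 119898 = 722539
Weight total: 4 + 5 + 6 + 4 + 3 = 22
WMA = 722539 / 22 = 32842.68

32842.68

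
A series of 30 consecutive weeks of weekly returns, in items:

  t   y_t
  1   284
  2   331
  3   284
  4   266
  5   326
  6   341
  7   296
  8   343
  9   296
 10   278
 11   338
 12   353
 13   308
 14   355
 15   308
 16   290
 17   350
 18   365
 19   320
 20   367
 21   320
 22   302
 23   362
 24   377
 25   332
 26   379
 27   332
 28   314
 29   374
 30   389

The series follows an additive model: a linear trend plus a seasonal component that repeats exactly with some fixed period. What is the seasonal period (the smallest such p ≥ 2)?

First differences y_{t+1} − y_t: 47, -47, -18, 60, 15, -45, 47, -47, -18, 60, 15, -45, 47, -47, …
The difference pattern repeats every 6 terms and not for any smaller step, so p = 6.

6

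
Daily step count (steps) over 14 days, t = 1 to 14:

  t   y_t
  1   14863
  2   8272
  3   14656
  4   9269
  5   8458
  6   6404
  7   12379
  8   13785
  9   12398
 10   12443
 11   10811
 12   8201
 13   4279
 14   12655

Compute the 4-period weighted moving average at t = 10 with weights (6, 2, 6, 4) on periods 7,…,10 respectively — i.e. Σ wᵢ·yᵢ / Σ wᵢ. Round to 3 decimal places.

12555.778

Weighted sum: 6·12379 + 2·13785 + 6·12398 + 4·12443 = 74274 + 27570 + 74388 + 49772 = 226004
Weight total: 6 + 2 + 6 + 4 = 18
WMA = 226004 / 18 = 12555.778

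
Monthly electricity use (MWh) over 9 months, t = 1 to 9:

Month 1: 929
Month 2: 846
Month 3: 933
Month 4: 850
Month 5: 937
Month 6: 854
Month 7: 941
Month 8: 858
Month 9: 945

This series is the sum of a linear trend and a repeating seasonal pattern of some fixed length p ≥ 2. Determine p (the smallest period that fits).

2

First differences y_{t+1} − y_t: -83, 87, -83, 87, -83, 87, …
The difference pattern repeats every 2 terms and not for any smaller step, so p = 2.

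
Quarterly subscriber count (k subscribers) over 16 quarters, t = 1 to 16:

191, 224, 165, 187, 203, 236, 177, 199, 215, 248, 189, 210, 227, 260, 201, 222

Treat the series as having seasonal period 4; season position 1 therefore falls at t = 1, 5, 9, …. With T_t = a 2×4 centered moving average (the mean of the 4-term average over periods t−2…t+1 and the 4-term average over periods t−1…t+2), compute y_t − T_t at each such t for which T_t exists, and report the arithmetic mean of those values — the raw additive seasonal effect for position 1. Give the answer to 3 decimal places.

Season position 1 occurs at t = 5, 9, 13 (where T_t is defined).
t=5: T_5 = 199.25000; y_5 − T_5 = 203 − 199.25000 = 3.75000
t=9: T_9 = 211.25000; y_9 − T_9 = 215 − 211.25000 = 3.75000
t=13: T_13 = 223.00000; y_13 − T_13 = 227 − 223.00000 = 4.00000
Mean deviation: (3.75000 + 3.75000 + 4.00000) / 3 = 3.833

3.833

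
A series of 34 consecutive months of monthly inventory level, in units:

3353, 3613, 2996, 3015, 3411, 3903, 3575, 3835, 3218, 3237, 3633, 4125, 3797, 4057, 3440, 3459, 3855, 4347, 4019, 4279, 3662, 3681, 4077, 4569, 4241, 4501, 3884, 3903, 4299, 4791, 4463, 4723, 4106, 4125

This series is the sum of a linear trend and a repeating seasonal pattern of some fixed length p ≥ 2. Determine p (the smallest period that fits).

6

First differences y_{t+1} − y_t: 260, -617, 19, 396, 492, -328, 260, -617, 19, 396, 492, -328, 260, -617, …
The difference pattern repeats every 6 terms and not for any smaller step, so p = 6.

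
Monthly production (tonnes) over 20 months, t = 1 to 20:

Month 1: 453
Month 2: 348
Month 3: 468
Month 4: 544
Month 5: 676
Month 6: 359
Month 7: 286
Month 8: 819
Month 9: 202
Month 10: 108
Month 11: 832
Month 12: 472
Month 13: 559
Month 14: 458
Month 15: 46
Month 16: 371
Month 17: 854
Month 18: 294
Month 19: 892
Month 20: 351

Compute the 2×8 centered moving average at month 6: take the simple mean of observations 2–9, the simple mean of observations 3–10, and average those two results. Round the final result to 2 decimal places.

Sum over 2–9: 348 + 468 + 544 + 676 + 359 + 286 + 819 + 202 = 3702
Sum over 3–10: 468 + 544 + 676 + 359 + 286 + 819 + 202 + 108 = 3462
CMA at t=6 = (3702 + 3462) / (2·8) = 7164 / 16 = 447.75

447.75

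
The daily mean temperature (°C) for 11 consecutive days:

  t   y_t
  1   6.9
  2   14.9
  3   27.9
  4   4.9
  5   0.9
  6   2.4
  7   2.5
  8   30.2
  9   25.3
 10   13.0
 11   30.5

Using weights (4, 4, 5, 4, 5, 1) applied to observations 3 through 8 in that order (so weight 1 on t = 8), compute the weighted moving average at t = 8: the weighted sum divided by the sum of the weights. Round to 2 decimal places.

Weighted sum: 4·27.9 + 4·4.9 + 5·0.9 + 4·2.4 + 5·2.5 + 1·30.2 = 111.6 + 19.6 + 4.5 + 9.6 + 12.5 + 30.2 = 188.0
Weight total: 4 + 4 + 5 + 4 + 5 + 1 = 23
WMA = 188.0 / 23 = 8.17

8.17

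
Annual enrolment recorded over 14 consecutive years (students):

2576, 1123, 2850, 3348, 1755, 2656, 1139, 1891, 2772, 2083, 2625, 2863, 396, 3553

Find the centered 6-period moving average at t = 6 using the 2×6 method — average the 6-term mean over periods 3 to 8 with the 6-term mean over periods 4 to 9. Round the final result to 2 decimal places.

Sum over 3–8: 2850 + 3348 + 1755 + 2656 + 1139 + 1891 = 13639
Sum over 4–9: 3348 + 1755 + 2656 + 1139 + 1891 + 2772 = 13561
CMA at t=6 = (13639 + 13561) / (2·6) = 27200 / 12 = 2266.67

2266.67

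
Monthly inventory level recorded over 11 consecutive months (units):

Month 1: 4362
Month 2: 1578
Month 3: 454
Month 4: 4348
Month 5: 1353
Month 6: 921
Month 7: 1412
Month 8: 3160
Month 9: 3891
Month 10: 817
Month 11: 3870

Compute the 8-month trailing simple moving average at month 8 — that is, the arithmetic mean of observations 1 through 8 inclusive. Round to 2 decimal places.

Sum of periods 1–8: 4362 + 1578 + 454 + 4348 + 1353 + 921 + 1412 + 3160 = 17588
Divide by 8: 17588 / 8 = 2198.50

2198.50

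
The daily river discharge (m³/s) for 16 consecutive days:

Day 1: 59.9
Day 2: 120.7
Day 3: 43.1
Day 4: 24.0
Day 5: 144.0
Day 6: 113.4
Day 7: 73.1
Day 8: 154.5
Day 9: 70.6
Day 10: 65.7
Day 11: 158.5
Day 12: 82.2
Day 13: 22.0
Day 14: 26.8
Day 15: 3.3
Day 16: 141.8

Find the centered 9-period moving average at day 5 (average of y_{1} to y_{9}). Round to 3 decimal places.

89.256

Sum of periods 1–9: 59.9 + 120.7 + 43.1 + 24.0 + 144.0 + 113.4 + 73.1 + 154.5 + 70.6 = 803.3
Divide by 9: 803.3 / 9 = 89.256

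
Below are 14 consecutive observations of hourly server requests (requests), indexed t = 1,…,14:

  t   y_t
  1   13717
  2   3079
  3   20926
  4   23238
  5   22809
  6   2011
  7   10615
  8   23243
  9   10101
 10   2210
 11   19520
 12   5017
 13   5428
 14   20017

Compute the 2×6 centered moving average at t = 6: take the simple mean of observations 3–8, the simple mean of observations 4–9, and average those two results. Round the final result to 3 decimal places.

16238.250

Sum over 3–8: 20926 + 23238 + 22809 + 2011 + 10615 + 23243 = 102842
Sum over 4–9: 23238 + 22809 + 2011 + 10615 + 23243 + 10101 = 92017
CMA at t=6 = (102842 + 92017) / (2·6) = 194859 / 12 = 16238.250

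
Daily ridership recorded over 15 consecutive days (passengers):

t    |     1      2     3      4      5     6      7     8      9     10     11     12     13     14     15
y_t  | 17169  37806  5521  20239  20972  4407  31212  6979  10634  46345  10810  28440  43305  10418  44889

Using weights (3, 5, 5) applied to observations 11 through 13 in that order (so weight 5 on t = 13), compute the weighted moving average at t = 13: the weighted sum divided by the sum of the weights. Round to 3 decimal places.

30088.846

Weighted sum: 3·10810 + 5·28440 + 5·43305 = 32430 + 142200 + 216525 = 391155
Weight total: 3 + 5 + 5 = 13
WMA = 391155 / 13 = 30088.846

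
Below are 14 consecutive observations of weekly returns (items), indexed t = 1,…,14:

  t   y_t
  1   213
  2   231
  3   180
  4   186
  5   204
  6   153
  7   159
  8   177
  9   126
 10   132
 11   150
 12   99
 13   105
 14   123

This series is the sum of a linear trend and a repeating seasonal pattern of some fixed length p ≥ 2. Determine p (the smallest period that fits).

3

First differences y_{t+1} − y_t: 18, -51, 6, 18, -51, 6, 18, -51, …
The difference pattern repeats every 3 terms and not for any smaller step, so p = 3.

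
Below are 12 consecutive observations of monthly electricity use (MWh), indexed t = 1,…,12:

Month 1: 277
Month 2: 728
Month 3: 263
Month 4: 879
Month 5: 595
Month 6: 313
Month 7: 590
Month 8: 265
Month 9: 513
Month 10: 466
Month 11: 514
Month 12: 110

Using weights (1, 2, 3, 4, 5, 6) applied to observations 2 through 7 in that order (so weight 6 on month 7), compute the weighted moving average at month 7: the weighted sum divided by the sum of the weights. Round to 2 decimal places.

Weighted sum: 1·728 + 2·263 + 3·879 + 4·595 + 5·313 + 6·590 = 728 + 526 + 2637 + 2380 + 1565 + 3540 = 11376
Weight total: 1 + 2 + 3 + 4 + 5 + 6 = 21
WMA = 11376 / 21 = 541.71

541.71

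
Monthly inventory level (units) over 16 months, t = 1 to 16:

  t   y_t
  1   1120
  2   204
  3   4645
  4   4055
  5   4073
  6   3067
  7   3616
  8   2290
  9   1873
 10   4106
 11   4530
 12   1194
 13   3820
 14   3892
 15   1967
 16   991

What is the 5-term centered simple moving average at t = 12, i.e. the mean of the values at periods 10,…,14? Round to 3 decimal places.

3508.400

Sum of periods 10–14: 4106 + 4530 + 1194 + 3820 + 3892 = 17542
Divide by 5: 17542 / 5 = 3508.400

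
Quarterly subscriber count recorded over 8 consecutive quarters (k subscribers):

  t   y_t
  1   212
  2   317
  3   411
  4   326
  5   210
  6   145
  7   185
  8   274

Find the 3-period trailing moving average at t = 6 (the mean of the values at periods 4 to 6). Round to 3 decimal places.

227.000

Sum of periods 4–6: 326 + 210 + 145 = 681
Divide by 3: 681 / 3 = 227.000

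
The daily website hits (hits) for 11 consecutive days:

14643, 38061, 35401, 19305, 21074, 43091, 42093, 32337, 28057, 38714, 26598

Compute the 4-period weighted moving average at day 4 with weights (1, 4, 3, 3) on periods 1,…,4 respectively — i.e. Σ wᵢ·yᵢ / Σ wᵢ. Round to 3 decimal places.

Weighted sum: 1·14643 + 4·38061 + 3·35401 + 3·19305 = 14643 + 152244 + 106203 + 57915 = 331005
Weight total: 1 + 4 + 3 + 3 = 11
WMA = 331005 / 11 = 30091.364

30091.364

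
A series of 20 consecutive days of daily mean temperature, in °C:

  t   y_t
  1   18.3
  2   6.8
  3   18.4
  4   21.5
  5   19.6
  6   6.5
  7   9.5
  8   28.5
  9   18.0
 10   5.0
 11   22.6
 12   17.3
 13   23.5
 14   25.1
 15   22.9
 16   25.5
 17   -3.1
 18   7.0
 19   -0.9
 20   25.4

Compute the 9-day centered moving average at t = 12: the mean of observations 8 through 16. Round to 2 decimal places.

Sum of periods 8–16: 28.5 + 18.0 + 5.0 + 22.6 + 17.3 + 23.5 + 25.1 + 22.9 + 25.5 = 188.4
Divide by 9: 188.4 / 9 = 20.93

20.93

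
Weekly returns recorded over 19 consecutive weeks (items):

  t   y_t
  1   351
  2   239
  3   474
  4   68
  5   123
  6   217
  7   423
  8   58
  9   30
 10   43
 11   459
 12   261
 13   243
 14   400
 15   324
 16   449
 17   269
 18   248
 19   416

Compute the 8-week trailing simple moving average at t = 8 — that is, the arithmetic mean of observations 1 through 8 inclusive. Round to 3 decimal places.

Sum of periods 1–8: 351 + 239 + 474 + 68 + 123 + 217 + 423 + 58 = 1953
Divide by 8: 1953 / 8 = 244.125

244.125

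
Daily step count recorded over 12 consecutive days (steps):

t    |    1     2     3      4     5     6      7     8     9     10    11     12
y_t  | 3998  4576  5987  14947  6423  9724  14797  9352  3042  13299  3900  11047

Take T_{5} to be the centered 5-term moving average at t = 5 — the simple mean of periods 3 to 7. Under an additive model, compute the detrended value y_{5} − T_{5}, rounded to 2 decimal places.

-3952.60

Trend T_5 = (5987 + 14947 + 6423 + 9724 + 14797) / 5 = 51878/5 = 10375.6000
Detrended value: 6423 − 10375.6000 = -3952.60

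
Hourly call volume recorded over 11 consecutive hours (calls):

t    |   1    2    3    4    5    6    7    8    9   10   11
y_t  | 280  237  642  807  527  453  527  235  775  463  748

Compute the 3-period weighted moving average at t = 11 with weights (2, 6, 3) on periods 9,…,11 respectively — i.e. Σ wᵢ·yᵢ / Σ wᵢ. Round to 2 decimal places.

Weighted sum: 2·775 + 6·463 + 3·748 = 1550 + 2778 + 2244 = 6572
Weight total: 2 + 6 + 3 = 11
WMA = 6572 / 11 = 597.45

597.45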